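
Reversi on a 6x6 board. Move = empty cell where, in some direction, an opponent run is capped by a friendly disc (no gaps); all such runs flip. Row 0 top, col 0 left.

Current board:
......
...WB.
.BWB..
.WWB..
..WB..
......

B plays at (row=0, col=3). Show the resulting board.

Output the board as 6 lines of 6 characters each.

Place B at (0,3); scan 8 dirs for brackets.
Dir NW: edge -> no flip
Dir N: edge -> no flip
Dir NE: edge -> no flip
Dir W: first cell '.' (not opp) -> no flip
Dir E: first cell '.' (not opp) -> no flip
Dir SW: first cell '.' (not opp) -> no flip
Dir S: opp run (1,3) capped by B -> flip
Dir SE: first cell 'B' (not opp) -> no flip
All flips: (1,3)

Answer: ...B..
...BB.
.BWB..
.WWB..
..WB..
......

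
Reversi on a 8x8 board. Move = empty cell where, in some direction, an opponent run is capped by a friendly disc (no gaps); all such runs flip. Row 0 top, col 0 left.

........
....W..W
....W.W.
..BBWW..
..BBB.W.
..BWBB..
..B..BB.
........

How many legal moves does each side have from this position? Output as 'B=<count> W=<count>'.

-- B to move --
(0,3): no bracket -> illegal
(0,4): flips 3 -> legal
(0,5): no bracket -> illegal
(0,6): no bracket -> illegal
(0,7): no bracket -> illegal
(1,3): no bracket -> illegal
(1,5): flips 1 -> legal
(1,6): no bracket -> illegal
(2,3): no bracket -> illegal
(2,5): flips 1 -> legal
(2,7): no bracket -> illegal
(3,6): flips 2 -> legal
(3,7): flips 1 -> legal
(4,5): no bracket -> illegal
(4,7): no bracket -> illegal
(5,6): no bracket -> illegal
(5,7): no bracket -> illegal
(6,3): flips 1 -> legal
(6,4): flips 1 -> legal
B mobility = 7
-- W to move --
(2,1): no bracket -> illegal
(2,2): no bracket -> illegal
(2,3): flips 2 -> legal
(3,1): flips 3 -> legal
(4,1): no bracket -> illegal
(4,5): no bracket -> illegal
(5,1): flips 3 -> legal
(5,6): flips 2 -> legal
(5,7): no bracket -> illegal
(6,1): flips 2 -> legal
(6,3): no bracket -> illegal
(6,4): flips 3 -> legal
(6,7): no bracket -> illegal
(7,1): flips 1 -> legal
(7,2): no bracket -> illegal
(7,3): no bracket -> illegal
(7,4): no bracket -> illegal
(7,5): no bracket -> illegal
(7,6): no bracket -> illegal
(7,7): no bracket -> illegal
W mobility = 7

Answer: B=7 W=7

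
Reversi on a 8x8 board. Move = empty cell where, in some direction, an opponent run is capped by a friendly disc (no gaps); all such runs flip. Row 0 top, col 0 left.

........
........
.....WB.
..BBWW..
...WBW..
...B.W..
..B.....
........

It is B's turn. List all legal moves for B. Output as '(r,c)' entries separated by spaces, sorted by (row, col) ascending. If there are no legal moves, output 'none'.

Answer: (2,4) (3,6) (4,2) (4,6) (5,4) (6,6)

Derivation:
(1,4): no bracket -> illegal
(1,5): no bracket -> illegal
(1,6): no bracket -> illegal
(2,3): no bracket -> illegal
(2,4): flips 2 -> legal
(3,6): flips 2 -> legal
(4,2): flips 1 -> legal
(4,6): flips 1 -> legal
(5,2): no bracket -> illegal
(5,4): flips 1 -> legal
(5,6): no bracket -> illegal
(6,4): no bracket -> illegal
(6,5): no bracket -> illegal
(6,6): flips 1 -> legal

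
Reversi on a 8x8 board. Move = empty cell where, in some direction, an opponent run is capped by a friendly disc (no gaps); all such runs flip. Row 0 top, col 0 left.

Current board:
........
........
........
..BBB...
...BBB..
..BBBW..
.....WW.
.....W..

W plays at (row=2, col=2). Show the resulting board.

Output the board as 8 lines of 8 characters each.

Place W at (2,2); scan 8 dirs for brackets.
Dir NW: first cell '.' (not opp) -> no flip
Dir N: first cell '.' (not opp) -> no flip
Dir NE: first cell '.' (not opp) -> no flip
Dir W: first cell '.' (not opp) -> no flip
Dir E: first cell '.' (not opp) -> no flip
Dir SW: first cell '.' (not opp) -> no flip
Dir S: opp run (3,2), next='.' -> no flip
Dir SE: opp run (3,3) (4,4) capped by W -> flip
All flips: (3,3) (4,4)

Answer: ........
........
..W.....
..BWB...
...BWB..
..BBBW..
.....WW.
.....W..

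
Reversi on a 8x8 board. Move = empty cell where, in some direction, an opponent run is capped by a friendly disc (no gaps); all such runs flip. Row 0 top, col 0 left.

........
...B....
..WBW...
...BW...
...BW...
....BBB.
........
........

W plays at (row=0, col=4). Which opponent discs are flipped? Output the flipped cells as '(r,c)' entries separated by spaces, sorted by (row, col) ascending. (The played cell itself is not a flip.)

Answer: (1,3)

Derivation:
Dir NW: edge -> no flip
Dir N: edge -> no flip
Dir NE: edge -> no flip
Dir W: first cell '.' (not opp) -> no flip
Dir E: first cell '.' (not opp) -> no flip
Dir SW: opp run (1,3) capped by W -> flip
Dir S: first cell '.' (not opp) -> no flip
Dir SE: first cell '.' (not opp) -> no flip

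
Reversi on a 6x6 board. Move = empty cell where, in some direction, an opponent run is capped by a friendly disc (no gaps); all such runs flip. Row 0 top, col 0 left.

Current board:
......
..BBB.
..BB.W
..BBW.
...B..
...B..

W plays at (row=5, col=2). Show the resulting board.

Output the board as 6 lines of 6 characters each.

Place W at (5,2); scan 8 dirs for brackets.
Dir NW: first cell '.' (not opp) -> no flip
Dir N: first cell '.' (not opp) -> no flip
Dir NE: opp run (4,3) capped by W -> flip
Dir W: first cell '.' (not opp) -> no flip
Dir E: opp run (5,3), next='.' -> no flip
Dir SW: edge -> no flip
Dir S: edge -> no flip
Dir SE: edge -> no flip
All flips: (4,3)

Answer: ......
..BBB.
..BB.W
..BBW.
...W..
..WB..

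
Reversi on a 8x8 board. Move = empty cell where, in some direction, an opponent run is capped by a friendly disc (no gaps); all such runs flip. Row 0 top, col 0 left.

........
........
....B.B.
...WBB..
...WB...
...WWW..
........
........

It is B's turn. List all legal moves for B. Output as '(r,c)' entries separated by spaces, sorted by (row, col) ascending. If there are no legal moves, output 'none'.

(2,2): flips 1 -> legal
(2,3): no bracket -> illegal
(3,2): flips 1 -> legal
(4,2): flips 2 -> legal
(4,5): no bracket -> illegal
(4,6): no bracket -> illegal
(5,2): flips 1 -> legal
(5,6): no bracket -> illegal
(6,2): flips 1 -> legal
(6,3): no bracket -> illegal
(6,4): flips 1 -> legal
(6,5): no bracket -> illegal
(6,6): flips 1 -> legal

Answer: (2,2) (3,2) (4,2) (5,2) (6,2) (6,4) (6,6)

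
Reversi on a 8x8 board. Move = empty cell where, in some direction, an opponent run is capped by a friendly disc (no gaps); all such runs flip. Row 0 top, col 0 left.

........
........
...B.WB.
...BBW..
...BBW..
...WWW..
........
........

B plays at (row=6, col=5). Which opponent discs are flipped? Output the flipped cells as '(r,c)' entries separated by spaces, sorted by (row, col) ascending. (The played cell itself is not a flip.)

Answer: (5,4)

Derivation:
Dir NW: opp run (5,4) capped by B -> flip
Dir N: opp run (5,5) (4,5) (3,5) (2,5), next='.' -> no flip
Dir NE: first cell '.' (not opp) -> no flip
Dir W: first cell '.' (not opp) -> no flip
Dir E: first cell '.' (not opp) -> no flip
Dir SW: first cell '.' (not opp) -> no flip
Dir S: first cell '.' (not opp) -> no flip
Dir SE: first cell '.' (not opp) -> no flip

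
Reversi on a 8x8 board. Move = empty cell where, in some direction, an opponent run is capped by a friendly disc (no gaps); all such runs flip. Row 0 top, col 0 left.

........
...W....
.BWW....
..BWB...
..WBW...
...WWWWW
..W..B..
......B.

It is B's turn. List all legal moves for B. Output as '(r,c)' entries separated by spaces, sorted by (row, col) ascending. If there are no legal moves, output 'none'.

Answer: (0,3) (1,2) (1,4) (2,4) (4,1) (4,5) (4,7) (5,2) (6,3) (6,4)

Derivation:
(0,2): no bracket -> illegal
(0,3): flips 3 -> legal
(0,4): no bracket -> illegal
(1,1): no bracket -> illegal
(1,2): flips 2 -> legal
(1,4): flips 1 -> legal
(2,4): flips 2 -> legal
(3,1): no bracket -> illegal
(3,5): no bracket -> illegal
(4,1): flips 1 -> legal
(4,5): flips 2 -> legal
(4,6): no bracket -> illegal
(4,7): flips 1 -> legal
(5,1): no bracket -> illegal
(5,2): flips 1 -> legal
(6,1): no bracket -> illegal
(6,3): flips 1 -> legal
(6,4): flips 2 -> legal
(6,6): no bracket -> illegal
(6,7): no bracket -> illegal
(7,1): no bracket -> illegal
(7,2): no bracket -> illegal
(7,3): no bracket -> illegal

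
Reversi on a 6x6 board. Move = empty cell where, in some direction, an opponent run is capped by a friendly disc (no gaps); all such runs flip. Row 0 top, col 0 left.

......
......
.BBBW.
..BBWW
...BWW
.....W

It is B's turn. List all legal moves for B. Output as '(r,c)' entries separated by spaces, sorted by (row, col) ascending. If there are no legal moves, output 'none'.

Answer: (1,5) (2,5)

Derivation:
(1,3): no bracket -> illegal
(1,4): no bracket -> illegal
(1,5): flips 1 -> legal
(2,5): flips 2 -> legal
(5,3): no bracket -> illegal
(5,4): no bracket -> illegal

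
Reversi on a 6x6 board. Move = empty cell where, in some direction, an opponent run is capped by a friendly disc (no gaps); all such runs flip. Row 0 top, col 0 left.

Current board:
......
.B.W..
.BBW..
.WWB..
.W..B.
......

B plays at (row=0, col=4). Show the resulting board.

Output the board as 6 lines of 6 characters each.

Answer: ....B.
.B.B..
.BBW..
.WWB..
.W..B.
......

Derivation:
Place B at (0,4); scan 8 dirs for brackets.
Dir NW: edge -> no flip
Dir N: edge -> no flip
Dir NE: edge -> no flip
Dir W: first cell '.' (not opp) -> no flip
Dir E: first cell '.' (not opp) -> no flip
Dir SW: opp run (1,3) capped by B -> flip
Dir S: first cell '.' (not opp) -> no flip
Dir SE: first cell '.' (not opp) -> no flip
All flips: (1,3)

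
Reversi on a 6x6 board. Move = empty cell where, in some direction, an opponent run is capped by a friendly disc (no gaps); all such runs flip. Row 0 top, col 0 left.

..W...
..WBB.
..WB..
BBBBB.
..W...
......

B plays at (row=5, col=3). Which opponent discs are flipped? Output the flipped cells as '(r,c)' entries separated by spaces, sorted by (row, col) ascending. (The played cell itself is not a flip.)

Answer: (4,2)

Derivation:
Dir NW: opp run (4,2) capped by B -> flip
Dir N: first cell '.' (not opp) -> no flip
Dir NE: first cell '.' (not opp) -> no flip
Dir W: first cell '.' (not opp) -> no flip
Dir E: first cell '.' (not opp) -> no flip
Dir SW: edge -> no flip
Dir S: edge -> no flip
Dir SE: edge -> no flip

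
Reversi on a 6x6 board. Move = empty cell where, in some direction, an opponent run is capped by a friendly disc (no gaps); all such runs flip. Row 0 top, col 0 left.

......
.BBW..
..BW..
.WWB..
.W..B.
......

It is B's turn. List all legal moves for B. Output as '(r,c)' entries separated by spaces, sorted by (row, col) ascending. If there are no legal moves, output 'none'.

Answer: (0,3) (0,4) (1,4) (2,4) (3,0) (3,4) (4,0) (4,2)

Derivation:
(0,2): no bracket -> illegal
(0,3): flips 2 -> legal
(0,4): flips 1 -> legal
(1,4): flips 1 -> legal
(2,0): no bracket -> illegal
(2,1): no bracket -> illegal
(2,4): flips 1 -> legal
(3,0): flips 2 -> legal
(3,4): flips 1 -> legal
(4,0): flips 1 -> legal
(4,2): flips 1 -> legal
(4,3): no bracket -> illegal
(5,0): no bracket -> illegal
(5,1): no bracket -> illegal
(5,2): no bracket -> illegal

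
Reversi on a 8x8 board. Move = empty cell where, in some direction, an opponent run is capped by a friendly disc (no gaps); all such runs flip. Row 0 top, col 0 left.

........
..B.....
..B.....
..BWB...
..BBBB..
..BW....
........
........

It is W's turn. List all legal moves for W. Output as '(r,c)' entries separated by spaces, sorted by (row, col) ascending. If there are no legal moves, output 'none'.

(0,1): no bracket -> illegal
(0,2): no bracket -> illegal
(0,3): no bracket -> illegal
(1,1): flips 1 -> legal
(1,3): no bracket -> illegal
(2,1): no bracket -> illegal
(2,3): no bracket -> illegal
(2,4): no bracket -> illegal
(2,5): no bracket -> illegal
(3,1): flips 2 -> legal
(3,5): flips 2 -> legal
(3,6): no bracket -> illegal
(4,1): no bracket -> illegal
(4,6): no bracket -> illegal
(5,1): flips 2 -> legal
(5,4): no bracket -> illegal
(5,5): flips 1 -> legal
(5,6): no bracket -> illegal
(6,1): no bracket -> illegal
(6,2): no bracket -> illegal
(6,3): no bracket -> illegal

Answer: (1,1) (3,1) (3,5) (5,1) (5,5)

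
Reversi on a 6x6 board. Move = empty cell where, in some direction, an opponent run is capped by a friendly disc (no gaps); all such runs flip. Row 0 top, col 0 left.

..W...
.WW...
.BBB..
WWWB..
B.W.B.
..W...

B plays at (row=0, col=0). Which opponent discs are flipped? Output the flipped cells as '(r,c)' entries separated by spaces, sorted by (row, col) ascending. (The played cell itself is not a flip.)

Dir NW: edge -> no flip
Dir N: edge -> no flip
Dir NE: edge -> no flip
Dir W: edge -> no flip
Dir E: first cell '.' (not opp) -> no flip
Dir SW: edge -> no flip
Dir S: first cell '.' (not opp) -> no flip
Dir SE: opp run (1,1) capped by B -> flip

Answer: (1,1)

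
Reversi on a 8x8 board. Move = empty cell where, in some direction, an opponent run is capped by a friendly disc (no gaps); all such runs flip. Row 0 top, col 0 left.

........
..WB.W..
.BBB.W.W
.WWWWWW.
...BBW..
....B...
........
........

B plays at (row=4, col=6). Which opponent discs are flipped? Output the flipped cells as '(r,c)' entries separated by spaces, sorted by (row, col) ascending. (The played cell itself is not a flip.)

Answer: (4,5)

Derivation:
Dir NW: opp run (3,5), next='.' -> no flip
Dir N: opp run (3,6), next='.' -> no flip
Dir NE: first cell '.' (not opp) -> no flip
Dir W: opp run (4,5) capped by B -> flip
Dir E: first cell '.' (not opp) -> no flip
Dir SW: first cell '.' (not opp) -> no flip
Dir S: first cell '.' (not opp) -> no flip
Dir SE: first cell '.' (not opp) -> no flip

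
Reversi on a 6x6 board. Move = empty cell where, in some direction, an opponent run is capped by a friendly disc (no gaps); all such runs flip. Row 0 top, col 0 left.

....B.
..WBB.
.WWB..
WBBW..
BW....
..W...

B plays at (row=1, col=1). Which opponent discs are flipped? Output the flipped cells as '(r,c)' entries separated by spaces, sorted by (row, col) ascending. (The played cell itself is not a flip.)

Answer: (1,2) (2,1)

Derivation:
Dir NW: first cell '.' (not opp) -> no flip
Dir N: first cell '.' (not opp) -> no flip
Dir NE: first cell '.' (not opp) -> no flip
Dir W: first cell '.' (not opp) -> no flip
Dir E: opp run (1,2) capped by B -> flip
Dir SW: first cell '.' (not opp) -> no flip
Dir S: opp run (2,1) capped by B -> flip
Dir SE: opp run (2,2) (3,3), next='.' -> no flip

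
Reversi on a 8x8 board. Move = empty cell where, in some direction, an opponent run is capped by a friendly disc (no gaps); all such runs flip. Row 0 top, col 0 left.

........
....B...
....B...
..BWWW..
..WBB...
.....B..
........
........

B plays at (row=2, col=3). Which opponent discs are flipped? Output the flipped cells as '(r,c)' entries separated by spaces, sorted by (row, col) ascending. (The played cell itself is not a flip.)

Dir NW: first cell '.' (not opp) -> no flip
Dir N: first cell '.' (not opp) -> no flip
Dir NE: first cell 'B' (not opp) -> no flip
Dir W: first cell '.' (not opp) -> no flip
Dir E: first cell 'B' (not opp) -> no flip
Dir SW: first cell 'B' (not opp) -> no flip
Dir S: opp run (3,3) capped by B -> flip
Dir SE: opp run (3,4), next='.' -> no flip

Answer: (3,3)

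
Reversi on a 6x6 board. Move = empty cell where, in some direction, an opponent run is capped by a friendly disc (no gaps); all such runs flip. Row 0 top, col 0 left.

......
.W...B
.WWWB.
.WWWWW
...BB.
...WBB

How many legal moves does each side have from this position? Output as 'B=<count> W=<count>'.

Answer: B=7 W=4

Derivation:
-- B to move --
(0,0): flips 3 -> legal
(0,1): no bracket -> illegal
(0,2): no bracket -> illegal
(1,0): flips 2 -> legal
(1,2): no bracket -> illegal
(1,3): flips 2 -> legal
(1,4): no bracket -> illegal
(2,0): flips 3 -> legal
(2,5): flips 1 -> legal
(3,0): no bracket -> illegal
(4,0): no bracket -> illegal
(4,1): no bracket -> illegal
(4,2): flips 1 -> legal
(4,5): no bracket -> illegal
(5,2): flips 1 -> legal
B mobility = 7
-- W to move --
(0,4): no bracket -> illegal
(0,5): no bracket -> illegal
(1,3): flips 1 -> legal
(1,4): flips 1 -> legal
(2,5): flips 1 -> legal
(4,2): no bracket -> illegal
(4,5): no bracket -> illegal
(5,2): flips 1 -> legal
W mobility = 4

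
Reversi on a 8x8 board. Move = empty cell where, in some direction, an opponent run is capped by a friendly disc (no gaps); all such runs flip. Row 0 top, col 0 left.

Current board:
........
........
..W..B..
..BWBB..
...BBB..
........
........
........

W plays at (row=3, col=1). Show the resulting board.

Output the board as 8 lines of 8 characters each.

Answer: ........
........
..W..B..
.WWWBB..
...BBB..
........
........
........

Derivation:
Place W at (3,1); scan 8 dirs for brackets.
Dir NW: first cell '.' (not opp) -> no flip
Dir N: first cell '.' (not opp) -> no flip
Dir NE: first cell 'W' (not opp) -> no flip
Dir W: first cell '.' (not opp) -> no flip
Dir E: opp run (3,2) capped by W -> flip
Dir SW: first cell '.' (not opp) -> no flip
Dir S: first cell '.' (not opp) -> no flip
Dir SE: first cell '.' (not opp) -> no flip
All flips: (3,2)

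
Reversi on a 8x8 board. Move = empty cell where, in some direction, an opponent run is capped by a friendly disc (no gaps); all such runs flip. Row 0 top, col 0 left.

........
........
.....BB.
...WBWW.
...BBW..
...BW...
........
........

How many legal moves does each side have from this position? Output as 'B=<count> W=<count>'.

Answer: B=10 W=12

Derivation:
-- B to move --
(2,2): flips 1 -> legal
(2,3): flips 1 -> legal
(2,4): no bracket -> illegal
(2,7): no bracket -> illegal
(3,2): flips 1 -> legal
(3,7): flips 2 -> legal
(4,2): no bracket -> illegal
(4,6): flips 2 -> legal
(4,7): flips 1 -> legal
(5,5): flips 3 -> legal
(5,6): flips 1 -> legal
(6,3): no bracket -> illegal
(6,4): flips 1 -> legal
(6,5): flips 1 -> legal
B mobility = 10
-- W to move --
(1,4): flips 1 -> legal
(1,5): flips 1 -> legal
(1,6): flips 1 -> legal
(1,7): flips 1 -> legal
(2,3): flips 1 -> legal
(2,4): flips 2 -> legal
(2,7): no bracket -> illegal
(3,2): flips 1 -> legal
(3,7): no bracket -> illegal
(4,2): flips 2 -> legal
(5,2): flips 1 -> legal
(5,5): flips 1 -> legal
(6,2): flips 2 -> legal
(6,3): flips 2 -> legal
(6,4): no bracket -> illegal
W mobility = 12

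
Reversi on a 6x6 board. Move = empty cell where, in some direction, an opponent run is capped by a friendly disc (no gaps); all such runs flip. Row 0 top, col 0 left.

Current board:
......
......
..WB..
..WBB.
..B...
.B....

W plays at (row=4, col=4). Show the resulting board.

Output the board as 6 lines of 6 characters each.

Place W at (4,4); scan 8 dirs for brackets.
Dir NW: opp run (3,3) capped by W -> flip
Dir N: opp run (3,4), next='.' -> no flip
Dir NE: first cell '.' (not opp) -> no flip
Dir W: first cell '.' (not opp) -> no flip
Dir E: first cell '.' (not opp) -> no flip
Dir SW: first cell '.' (not opp) -> no flip
Dir S: first cell '.' (not opp) -> no flip
Dir SE: first cell '.' (not opp) -> no flip
All flips: (3,3)

Answer: ......
......
..WB..
..WWB.
..B.W.
.B....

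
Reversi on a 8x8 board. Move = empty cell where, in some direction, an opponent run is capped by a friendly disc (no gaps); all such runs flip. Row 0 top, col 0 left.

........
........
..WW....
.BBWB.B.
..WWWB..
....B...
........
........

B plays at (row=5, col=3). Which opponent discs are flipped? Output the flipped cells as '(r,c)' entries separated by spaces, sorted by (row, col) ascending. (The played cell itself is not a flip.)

Answer: (4,2)

Derivation:
Dir NW: opp run (4,2) capped by B -> flip
Dir N: opp run (4,3) (3,3) (2,3), next='.' -> no flip
Dir NE: opp run (4,4), next='.' -> no flip
Dir W: first cell '.' (not opp) -> no flip
Dir E: first cell 'B' (not opp) -> no flip
Dir SW: first cell '.' (not opp) -> no flip
Dir S: first cell '.' (not opp) -> no flip
Dir SE: first cell '.' (not opp) -> no flip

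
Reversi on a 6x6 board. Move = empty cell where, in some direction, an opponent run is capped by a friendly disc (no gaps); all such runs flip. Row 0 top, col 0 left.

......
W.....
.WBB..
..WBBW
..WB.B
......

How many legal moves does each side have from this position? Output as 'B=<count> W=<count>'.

-- B to move --
(0,0): no bracket -> illegal
(0,1): no bracket -> illegal
(1,1): no bracket -> illegal
(1,2): no bracket -> illegal
(2,0): flips 1 -> legal
(2,4): no bracket -> illegal
(2,5): flips 1 -> legal
(3,0): no bracket -> illegal
(3,1): flips 1 -> legal
(4,1): flips 2 -> legal
(4,4): no bracket -> illegal
(5,1): flips 1 -> legal
(5,2): flips 2 -> legal
(5,3): no bracket -> illegal
B mobility = 6
-- W to move --
(1,1): no bracket -> illegal
(1,2): flips 1 -> legal
(1,3): no bracket -> illegal
(1,4): flips 1 -> legal
(2,4): flips 3 -> legal
(2,5): no bracket -> illegal
(3,1): no bracket -> illegal
(4,4): flips 1 -> legal
(5,2): no bracket -> illegal
(5,3): no bracket -> illegal
(5,4): flips 1 -> legal
(5,5): flips 1 -> legal
W mobility = 6

Answer: B=6 W=6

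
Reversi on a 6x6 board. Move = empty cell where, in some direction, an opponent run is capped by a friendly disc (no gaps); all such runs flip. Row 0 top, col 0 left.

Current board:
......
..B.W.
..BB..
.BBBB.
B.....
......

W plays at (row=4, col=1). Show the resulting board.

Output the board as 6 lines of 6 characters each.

Answer: ......
..B.W.
..BW..
.BWBB.
BW....
......

Derivation:
Place W at (4,1); scan 8 dirs for brackets.
Dir NW: first cell '.' (not opp) -> no flip
Dir N: opp run (3,1), next='.' -> no flip
Dir NE: opp run (3,2) (2,3) capped by W -> flip
Dir W: opp run (4,0), next=edge -> no flip
Dir E: first cell '.' (not opp) -> no flip
Dir SW: first cell '.' (not opp) -> no flip
Dir S: first cell '.' (not opp) -> no flip
Dir SE: first cell '.' (not opp) -> no flip
All flips: (2,3) (3,2)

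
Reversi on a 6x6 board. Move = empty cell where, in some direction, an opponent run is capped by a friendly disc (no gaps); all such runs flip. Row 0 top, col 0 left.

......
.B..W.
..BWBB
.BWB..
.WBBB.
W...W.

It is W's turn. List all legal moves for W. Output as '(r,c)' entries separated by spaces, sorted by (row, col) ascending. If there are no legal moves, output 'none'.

Answer: (1,2) (2,1) (3,0) (3,4) (4,5) (5,2) (5,3)

Derivation:
(0,0): no bracket -> illegal
(0,1): no bracket -> illegal
(0,2): no bracket -> illegal
(1,0): no bracket -> illegal
(1,2): flips 1 -> legal
(1,3): no bracket -> illegal
(1,5): no bracket -> illegal
(2,0): no bracket -> illegal
(2,1): flips 2 -> legal
(3,0): flips 1 -> legal
(3,4): flips 3 -> legal
(3,5): no bracket -> illegal
(4,0): no bracket -> illegal
(4,5): flips 3 -> legal
(5,1): no bracket -> illegal
(5,2): flips 1 -> legal
(5,3): flips 2 -> legal
(5,5): no bracket -> illegal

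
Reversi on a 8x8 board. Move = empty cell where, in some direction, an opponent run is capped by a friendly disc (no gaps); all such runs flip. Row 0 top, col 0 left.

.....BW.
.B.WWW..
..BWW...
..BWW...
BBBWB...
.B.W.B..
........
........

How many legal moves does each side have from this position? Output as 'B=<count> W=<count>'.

-- B to move --
(0,2): no bracket -> illegal
(0,3): no bracket -> illegal
(0,4): flips 4 -> legal
(0,7): flips 1 -> legal
(1,2): no bracket -> illegal
(1,6): no bracket -> illegal
(1,7): no bracket -> illegal
(2,5): flips 3 -> legal
(2,6): no bracket -> illegal
(3,5): flips 2 -> legal
(4,5): no bracket -> illegal
(5,2): no bracket -> illegal
(5,4): flips 1 -> legal
(6,2): flips 1 -> legal
(6,3): no bracket -> illegal
(6,4): flips 1 -> legal
B mobility = 7
-- W to move --
(0,0): flips 2 -> legal
(0,1): no bracket -> illegal
(0,2): no bracket -> illegal
(0,4): flips 1 -> legal
(1,0): no bracket -> illegal
(1,2): no bracket -> illegal
(1,6): no bracket -> illegal
(2,0): no bracket -> illegal
(2,1): flips 2 -> legal
(3,0): no bracket -> illegal
(3,1): flips 3 -> legal
(3,5): flips 1 -> legal
(4,5): flips 1 -> legal
(4,6): no bracket -> illegal
(5,0): flips 2 -> legal
(5,2): no bracket -> illegal
(5,4): flips 1 -> legal
(5,6): no bracket -> illegal
(6,0): flips 2 -> legal
(6,1): no bracket -> illegal
(6,2): no bracket -> illegal
(6,4): no bracket -> illegal
(6,5): no bracket -> illegal
(6,6): flips 2 -> legal
W mobility = 10

Answer: B=7 W=10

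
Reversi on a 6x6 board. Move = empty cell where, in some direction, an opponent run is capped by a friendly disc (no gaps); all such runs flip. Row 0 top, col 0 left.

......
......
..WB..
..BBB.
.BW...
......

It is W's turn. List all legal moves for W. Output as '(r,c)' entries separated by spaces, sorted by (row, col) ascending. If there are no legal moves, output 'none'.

(1,2): no bracket -> illegal
(1,3): no bracket -> illegal
(1,4): no bracket -> illegal
(2,1): no bracket -> illegal
(2,4): flips 2 -> legal
(2,5): no bracket -> illegal
(3,0): no bracket -> illegal
(3,1): no bracket -> illegal
(3,5): no bracket -> illegal
(4,0): flips 1 -> legal
(4,3): no bracket -> illegal
(4,4): flips 1 -> legal
(4,5): no bracket -> illegal
(5,0): no bracket -> illegal
(5,1): no bracket -> illegal
(5,2): no bracket -> illegal

Answer: (2,4) (4,0) (4,4)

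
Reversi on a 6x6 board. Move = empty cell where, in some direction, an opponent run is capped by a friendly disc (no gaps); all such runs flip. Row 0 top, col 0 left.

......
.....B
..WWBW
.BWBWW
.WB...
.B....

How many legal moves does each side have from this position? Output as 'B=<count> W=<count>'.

-- B to move --
(1,1): flips 1 -> legal
(1,2): flips 2 -> legal
(1,3): flips 2 -> legal
(1,4): no bracket -> illegal
(2,1): flips 2 -> legal
(3,0): no bracket -> illegal
(4,0): flips 1 -> legal
(4,3): no bracket -> illegal
(4,4): flips 1 -> legal
(4,5): flips 2 -> legal
(5,0): no bracket -> illegal
(5,2): no bracket -> illegal
B mobility = 7
-- W to move --
(0,4): no bracket -> illegal
(0,5): flips 1 -> legal
(1,3): flips 1 -> legal
(1,4): flips 1 -> legal
(2,0): no bracket -> illegal
(2,1): flips 1 -> legal
(3,0): flips 1 -> legal
(4,0): flips 1 -> legal
(4,3): flips 2 -> legal
(4,4): flips 1 -> legal
(5,0): no bracket -> illegal
(5,2): flips 1 -> legal
(5,3): no bracket -> illegal
W mobility = 9

Answer: B=7 W=9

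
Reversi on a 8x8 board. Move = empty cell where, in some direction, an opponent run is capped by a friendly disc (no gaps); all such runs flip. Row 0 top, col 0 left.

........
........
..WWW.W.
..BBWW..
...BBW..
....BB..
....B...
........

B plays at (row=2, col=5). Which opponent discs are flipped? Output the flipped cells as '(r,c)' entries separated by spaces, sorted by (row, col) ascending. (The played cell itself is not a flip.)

Dir NW: first cell '.' (not opp) -> no flip
Dir N: first cell '.' (not opp) -> no flip
Dir NE: first cell '.' (not opp) -> no flip
Dir W: opp run (2,4) (2,3) (2,2), next='.' -> no flip
Dir E: opp run (2,6), next='.' -> no flip
Dir SW: opp run (3,4) capped by B -> flip
Dir S: opp run (3,5) (4,5) capped by B -> flip
Dir SE: first cell '.' (not opp) -> no flip

Answer: (3,4) (3,5) (4,5)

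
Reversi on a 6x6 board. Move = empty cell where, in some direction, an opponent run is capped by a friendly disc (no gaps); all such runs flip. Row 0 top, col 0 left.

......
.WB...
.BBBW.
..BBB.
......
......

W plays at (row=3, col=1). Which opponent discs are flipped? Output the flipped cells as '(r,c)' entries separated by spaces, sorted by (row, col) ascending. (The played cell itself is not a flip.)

Dir NW: first cell '.' (not opp) -> no flip
Dir N: opp run (2,1) capped by W -> flip
Dir NE: opp run (2,2), next='.' -> no flip
Dir W: first cell '.' (not opp) -> no flip
Dir E: opp run (3,2) (3,3) (3,4), next='.' -> no flip
Dir SW: first cell '.' (not opp) -> no flip
Dir S: first cell '.' (not opp) -> no flip
Dir SE: first cell '.' (not opp) -> no flip

Answer: (2,1)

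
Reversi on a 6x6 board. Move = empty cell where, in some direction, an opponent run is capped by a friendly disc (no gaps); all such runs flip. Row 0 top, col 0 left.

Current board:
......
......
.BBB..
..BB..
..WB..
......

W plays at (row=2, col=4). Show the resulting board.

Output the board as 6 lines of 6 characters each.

Answer: ......
......
.BBBW.
..BW..
..WB..
......

Derivation:
Place W at (2,4); scan 8 dirs for brackets.
Dir NW: first cell '.' (not opp) -> no flip
Dir N: first cell '.' (not opp) -> no flip
Dir NE: first cell '.' (not opp) -> no flip
Dir W: opp run (2,3) (2,2) (2,1), next='.' -> no flip
Dir E: first cell '.' (not opp) -> no flip
Dir SW: opp run (3,3) capped by W -> flip
Dir S: first cell '.' (not opp) -> no flip
Dir SE: first cell '.' (not opp) -> no flip
All flips: (3,3)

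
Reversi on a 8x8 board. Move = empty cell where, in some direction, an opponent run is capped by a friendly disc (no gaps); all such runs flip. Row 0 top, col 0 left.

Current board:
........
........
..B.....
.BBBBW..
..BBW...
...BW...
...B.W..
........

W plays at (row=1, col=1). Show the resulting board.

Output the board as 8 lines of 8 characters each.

Place W at (1,1); scan 8 dirs for brackets.
Dir NW: first cell '.' (not opp) -> no flip
Dir N: first cell '.' (not opp) -> no flip
Dir NE: first cell '.' (not opp) -> no flip
Dir W: first cell '.' (not opp) -> no flip
Dir E: first cell '.' (not opp) -> no flip
Dir SW: first cell '.' (not opp) -> no flip
Dir S: first cell '.' (not opp) -> no flip
Dir SE: opp run (2,2) (3,3) capped by W -> flip
All flips: (2,2) (3,3)

Answer: ........
.W......
..W.....
.BBWBW..
..BBW...
...BW...
...B.W..
........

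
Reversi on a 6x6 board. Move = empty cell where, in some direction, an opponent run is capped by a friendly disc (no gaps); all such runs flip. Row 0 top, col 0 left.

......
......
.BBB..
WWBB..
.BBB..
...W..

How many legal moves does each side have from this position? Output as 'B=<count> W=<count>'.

-- B to move --
(2,0): flips 1 -> legal
(4,0): flips 1 -> legal
(4,4): no bracket -> illegal
(5,2): no bracket -> illegal
(5,4): no bracket -> illegal
B mobility = 2
-- W to move --
(1,0): no bracket -> illegal
(1,1): flips 1 -> legal
(1,2): flips 1 -> legal
(1,3): flips 4 -> legal
(1,4): no bracket -> illegal
(2,0): no bracket -> illegal
(2,4): no bracket -> illegal
(3,4): flips 2 -> legal
(4,0): no bracket -> illegal
(4,4): no bracket -> illegal
(5,0): no bracket -> illegal
(5,1): flips 1 -> legal
(5,2): flips 1 -> legal
(5,4): no bracket -> illegal
W mobility = 6

Answer: B=2 W=6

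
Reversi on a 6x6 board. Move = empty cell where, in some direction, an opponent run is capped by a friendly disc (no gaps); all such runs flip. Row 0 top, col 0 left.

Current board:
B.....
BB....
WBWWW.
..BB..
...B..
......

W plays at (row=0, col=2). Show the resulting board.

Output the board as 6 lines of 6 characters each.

Answer: B.W...
BW....
WBWWW.
..BB..
...B..
......

Derivation:
Place W at (0,2); scan 8 dirs for brackets.
Dir NW: edge -> no flip
Dir N: edge -> no flip
Dir NE: edge -> no flip
Dir W: first cell '.' (not opp) -> no flip
Dir E: first cell '.' (not opp) -> no flip
Dir SW: opp run (1,1) capped by W -> flip
Dir S: first cell '.' (not opp) -> no flip
Dir SE: first cell '.' (not opp) -> no flip
All flips: (1,1)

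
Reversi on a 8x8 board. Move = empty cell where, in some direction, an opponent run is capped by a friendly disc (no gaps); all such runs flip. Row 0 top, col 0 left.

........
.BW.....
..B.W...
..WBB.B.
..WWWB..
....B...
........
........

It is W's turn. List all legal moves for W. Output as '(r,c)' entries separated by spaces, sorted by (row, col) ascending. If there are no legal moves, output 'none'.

(0,0): flips 3 -> legal
(0,1): no bracket -> illegal
(0,2): no bracket -> illegal
(1,0): flips 1 -> legal
(1,3): no bracket -> illegal
(2,0): no bracket -> illegal
(2,1): no bracket -> illegal
(2,3): flips 1 -> legal
(2,5): flips 1 -> legal
(2,6): no bracket -> illegal
(2,7): no bracket -> illegal
(3,1): no bracket -> illegal
(3,5): flips 2 -> legal
(3,7): no bracket -> illegal
(4,6): flips 1 -> legal
(4,7): no bracket -> illegal
(5,3): no bracket -> illegal
(5,5): no bracket -> illegal
(5,6): no bracket -> illegal
(6,3): no bracket -> illegal
(6,4): flips 1 -> legal
(6,5): flips 1 -> legal

Answer: (0,0) (1,0) (2,3) (2,5) (3,5) (4,6) (6,4) (6,5)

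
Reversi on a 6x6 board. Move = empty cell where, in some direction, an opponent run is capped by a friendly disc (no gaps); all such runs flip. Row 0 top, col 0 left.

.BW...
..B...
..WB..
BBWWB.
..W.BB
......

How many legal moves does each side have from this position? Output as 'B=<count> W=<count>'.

Answer: B=8 W=8

Derivation:
-- B to move --
(0,3): flips 1 -> legal
(1,1): flips 2 -> legal
(1,3): flips 1 -> legal
(2,1): flips 1 -> legal
(2,4): no bracket -> illegal
(4,1): flips 1 -> legal
(4,3): flips 1 -> legal
(5,1): no bracket -> illegal
(5,2): flips 3 -> legal
(5,3): flips 1 -> legal
B mobility = 8
-- W to move --
(0,0): flips 1 -> legal
(0,3): no bracket -> illegal
(1,0): no bracket -> illegal
(1,1): no bracket -> illegal
(1,3): flips 1 -> legal
(1,4): flips 1 -> legal
(2,0): flips 1 -> legal
(2,1): no bracket -> illegal
(2,4): flips 1 -> legal
(2,5): no bracket -> illegal
(3,5): flips 1 -> legal
(4,0): flips 1 -> legal
(4,1): no bracket -> illegal
(4,3): no bracket -> illegal
(5,3): no bracket -> illegal
(5,4): no bracket -> illegal
(5,5): flips 1 -> legal
W mobility = 8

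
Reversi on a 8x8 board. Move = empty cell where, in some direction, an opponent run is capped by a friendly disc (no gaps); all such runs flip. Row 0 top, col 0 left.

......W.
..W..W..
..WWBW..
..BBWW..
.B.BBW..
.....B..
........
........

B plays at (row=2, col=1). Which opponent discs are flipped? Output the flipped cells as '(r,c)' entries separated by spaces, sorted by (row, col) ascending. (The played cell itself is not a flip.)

Answer: (2,2) (2,3)

Derivation:
Dir NW: first cell '.' (not opp) -> no flip
Dir N: first cell '.' (not opp) -> no flip
Dir NE: opp run (1,2), next='.' -> no flip
Dir W: first cell '.' (not opp) -> no flip
Dir E: opp run (2,2) (2,3) capped by B -> flip
Dir SW: first cell '.' (not opp) -> no flip
Dir S: first cell '.' (not opp) -> no flip
Dir SE: first cell 'B' (not opp) -> no flip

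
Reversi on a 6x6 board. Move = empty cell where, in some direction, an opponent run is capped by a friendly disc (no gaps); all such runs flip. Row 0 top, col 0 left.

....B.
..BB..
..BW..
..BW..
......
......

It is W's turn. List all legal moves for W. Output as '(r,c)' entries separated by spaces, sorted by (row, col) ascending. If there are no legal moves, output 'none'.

(0,1): flips 1 -> legal
(0,2): no bracket -> illegal
(0,3): flips 1 -> legal
(0,5): no bracket -> illegal
(1,1): flips 1 -> legal
(1,4): no bracket -> illegal
(1,5): no bracket -> illegal
(2,1): flips 1 -> legal
(2,4): no bracket -> illegal
(3,1): flips 1 -> legal
(4,1): flips 1 -> legal
(4,2): no bracket -> illegal
(4,3): no bracket -> illegal

Answer: (0,1) (0,3) (1,1) (2,1) (3,1) (4,1)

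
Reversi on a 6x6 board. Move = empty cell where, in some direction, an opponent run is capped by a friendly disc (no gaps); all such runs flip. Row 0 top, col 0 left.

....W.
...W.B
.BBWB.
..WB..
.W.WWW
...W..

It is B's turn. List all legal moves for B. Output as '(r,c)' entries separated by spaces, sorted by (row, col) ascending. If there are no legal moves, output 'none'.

(0,2): flips 1 -> legal
(0,3): flips 2 -> legal
(0,5): no bracket -> illegal
(1,2): no bracket -> illegal
(1,4): no bracket -> illegal
(3,0): no bracket -> illegal
(3,1): flips 1 -> legal
(3,4): no bracket -> illegal
(3,5): no bracket -> illegal
(4,0): no bracket -> illegal
(4,2): flips 1 -> legal
(5,0): no bracket -> illegal
(5,1): no bracket -> illegal
(5,2): no bracket -> illegal
(5,4): flips 2 -> legal
(5,5): flips 1 -> legal

Answer: (0,2) (0,3) (3,1) (4,2) (5,4) (5,5)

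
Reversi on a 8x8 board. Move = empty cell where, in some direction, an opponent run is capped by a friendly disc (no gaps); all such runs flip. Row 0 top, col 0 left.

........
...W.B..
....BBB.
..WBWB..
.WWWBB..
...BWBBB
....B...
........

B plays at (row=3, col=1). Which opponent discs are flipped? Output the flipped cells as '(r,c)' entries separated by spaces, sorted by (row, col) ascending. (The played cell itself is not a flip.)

Dir NW: first cell '.' (not opp) -> no flip
Dir N: first cell '.' (not opp) -> no flip
Dir NE: first cell '.' (not opp) -> no flip
Dir W: first cell '.' (not opp) -> no flip
Dir E: opp run (3,2) capped by B -> flip
Dir SW: first cell '.' (not opp) -> no flip
Dir S: opp run (4,1), next='.' -> no flip
Dir SE: opp run (4,2) capped by B -> flip

Answer: (3,2) (4,2)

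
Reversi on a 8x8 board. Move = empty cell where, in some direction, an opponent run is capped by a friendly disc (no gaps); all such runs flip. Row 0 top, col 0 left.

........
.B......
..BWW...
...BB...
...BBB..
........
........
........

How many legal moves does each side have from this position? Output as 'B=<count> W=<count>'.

Answer: B=5 W=5

Derivation:
-- B to move --
(1,2): flips 1 -> legal
(1,3): flips 1 -> legal
(1,4): flips 1 -> legal
(1,5): flips 1 -> legal
(2,5): flips 2 -> legal
(3,2): no bracket -> illegal
(3,5): no bracket -> illegal
B mobility = 5
-- W to move --
(0,0): no bracket -> illegal
(0,1): no bracket -> illegal
(0,2): no bracket -> illegal
(1,0): no bracket -> illegal
(1,2): no bracket -> illegal
(1,3): no bracket -> illegal
(2,0): no bracket -> illegal
(2,1): flips 1 -> legal
(2,5): no bracket -> illegal
(3,1): no bracket -> illegal
(3,2): no bracket -> illegal
(3,5): no bracket -> illegal
(3,6): no bracket -> illegal
(4,2): flips 1 -> legal
(4,6): no bracket -> illegal
(5,2): no bracket -> illegal
(5,3): flips 2 -> legal
(5,4): flips 2 -> legal
(5,5): no bracket -> illegal
(5,6): flips 2 -> legal
W mobility = 5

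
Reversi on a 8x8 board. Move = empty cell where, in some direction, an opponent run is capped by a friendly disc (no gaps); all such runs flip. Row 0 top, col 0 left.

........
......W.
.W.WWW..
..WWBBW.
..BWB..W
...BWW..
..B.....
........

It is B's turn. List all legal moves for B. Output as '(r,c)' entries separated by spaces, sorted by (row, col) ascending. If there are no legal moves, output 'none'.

Answer: (0,7) (1,2) (1,3) (1,4) (1,5) (2,2) (3,1) (3,7) (5,2) (5,6) (6,4) (6,6)

Derivation:
(0,5): no bracket -> illegal
(0,6): no bracket -> illegal
(0,7): flips 2 -> legal
(1,0): no bracket -> illegal
(1,1): no bracket -> illegal
(1,2): flips 1 -> legal
(1,3): flips 4 -> legal
(1,4): flips 1 -> legal
(1,5): flips 3 -> legal
(1,7): no bracket -> illegal
(2,0): no bracket -> illegal
(2,2): flips 2 -> legal
(2,6): no bracket -> illegal
(2,7): no bracket -> illegal
(3,0): no bracket -> illegal
(3,1): flips 2 -> legal
(3,7): flips 1 -> legal
(4,1): no bracket -> illegal
(4,5): no bracket -> illegal
(4,6): no bracket -> illegal
(5,2): flips 1 -> legal
(5,6): flips 2 -> legal
(5,7): no bracket -> illegal
(6,3): no bracket -> illegal
(6,4): flips 1 -> legal
(6,5): no bracket -> illegal
(6,6): flips 1 -> legal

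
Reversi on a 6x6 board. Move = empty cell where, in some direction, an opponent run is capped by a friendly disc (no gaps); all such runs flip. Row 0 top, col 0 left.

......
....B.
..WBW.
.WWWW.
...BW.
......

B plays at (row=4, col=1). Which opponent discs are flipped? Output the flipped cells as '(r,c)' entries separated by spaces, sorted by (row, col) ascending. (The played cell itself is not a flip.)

Answer: (3,2)

Derivation:
Dir NW: first cell '.' (not opp) -> no flip
Dir N: opp run (3,1), next='.' -> no flip
Dir NE: opp run (3,2) capped by B -> flip
Dir W: first cell '.' (not opp) -> no flip
Dir E: first cell '.' (not opp) -> no flip
Dir SW: first cell '.' (not opp) -> no flip
Dir S: first cell '.' (not opp) -> no flip
Dir SE: first cell '.' (not opp) -> no flip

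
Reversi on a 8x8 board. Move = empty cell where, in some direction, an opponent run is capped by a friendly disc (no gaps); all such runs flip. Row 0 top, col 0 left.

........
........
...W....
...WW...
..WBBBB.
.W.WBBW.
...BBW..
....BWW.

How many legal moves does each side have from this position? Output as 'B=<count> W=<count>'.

Answer: B=14 W=8

Derivation:
-- B to move --
(1,2): flips 2 -> legal
(1,3): flips 2 -> legal
(1,4): no bracket -> illegal
(2,2): flips 1 -> legal
(2,4): flips 1 -> legal
(2,5): flips 1 -> legal
(3,1): flips 2 -> legal
(3,2): no bracket -> illegal
(3,5): no bracket -> illegal
(4,0): no bracket -> illegal
(4,1): flips 1 -> legal
(4,7): flips 2 -> legal
(5,0): no bracket -> illegal
(5,2): flips 1 -> legal
(5,7): flips 1 -> legal
(6,0): no bracket -> illegal
(6,1): no bracket -> illegal
(6,2): flips 1 -> legal
(6,6): flips 2 -> legal
(6,7): flips 1 -> legal
(7,7): flips 2 -> legal
B mobility = 14
-- W to move --
(3,2): flips 2 -> legal
(3,5): flips 3 -> legal
(3,6): flips 1 -> legal
(3,7): no bracket -> illegal
(4,7): flips 4 -> legal
(5,2): flips 1 -> legal
(5,7): no bracket -> illegal
(6,2): flips 2 -> legal
(6,6): flips 2 -> legal
(7,2): no bracket -> illegal
(7,3): flips 2 -> legal
W mobility = 8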